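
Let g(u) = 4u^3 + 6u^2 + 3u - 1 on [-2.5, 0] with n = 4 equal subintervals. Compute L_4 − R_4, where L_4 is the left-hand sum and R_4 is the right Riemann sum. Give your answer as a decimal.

-20.3125

L_4 = -31.30859375.
R_4 = -10.99609375.
L_4 − R_4 = -20.3125.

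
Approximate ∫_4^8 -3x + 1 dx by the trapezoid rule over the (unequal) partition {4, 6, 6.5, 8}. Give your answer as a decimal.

-68

Subinterval widths: 2, 0.5, 1.5.
f(4) = -11, f(6) = -17, f(6.5) = -18.5, f(8) = -23.
On each subinterval the trapezoid contributes (Δx_i/2)·[f(x_{i-1}) + f(x_i)].
Sum = -68.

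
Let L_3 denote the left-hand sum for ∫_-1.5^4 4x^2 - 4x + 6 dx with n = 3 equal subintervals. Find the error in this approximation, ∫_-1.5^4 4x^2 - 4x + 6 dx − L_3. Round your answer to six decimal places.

17.925926

Exact integral: ∫_-1.5^4 f(x) dx ≈ 95.33333333.
L_3 ≈ 77.40740741.
Error ≈ 95.33333333 − 77.40740741 ≈ 17.925926.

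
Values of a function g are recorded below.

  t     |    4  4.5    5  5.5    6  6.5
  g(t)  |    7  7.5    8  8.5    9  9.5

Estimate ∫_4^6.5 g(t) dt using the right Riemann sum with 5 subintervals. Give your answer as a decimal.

Δt = 0.5.
Sum = 0.5·[7.5 + 8 + 8.5 + 9 + 9.5] = 21.25.

21.25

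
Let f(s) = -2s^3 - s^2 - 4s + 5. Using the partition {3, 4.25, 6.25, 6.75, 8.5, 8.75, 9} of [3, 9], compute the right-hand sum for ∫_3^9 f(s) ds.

Subinterval widths: 1.25, 2, 0.5, 1.75, 0.25, 0.25.
Right endpoints: 4.25, 6.25, 6.75, 8.5, 8.75, 9.
f(4.25) = -183.59375, f(6.25) = -547.34375, f(6.75) = -682.65625, f(8.5) = -1329.5, f(8.75) = -1446.40625, f(9) = -1570.
Sum = Σ Δs_i · f(s_i).
Sum = -4746.234375.

-4746.234375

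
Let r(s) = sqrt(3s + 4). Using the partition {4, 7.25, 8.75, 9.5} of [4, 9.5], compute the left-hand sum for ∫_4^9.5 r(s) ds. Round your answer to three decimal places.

Subinterval widths: 3.25, 1.5, 0.75.
Left endpoints: 4, 7.25, 8.75.
r(4) ≈ 4.000, r(7.25) ≈ 5.074, r(8.75) ≈ 5.500.
Sum = Σ Δs_i · r(s_i).
Sum ≈ 24.737.

24.737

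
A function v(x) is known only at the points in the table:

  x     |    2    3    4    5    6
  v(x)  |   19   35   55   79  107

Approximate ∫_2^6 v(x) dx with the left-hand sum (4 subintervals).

188

Δx = 1.
Sum = 1·[19 + 35 + 55 + 79] = 188.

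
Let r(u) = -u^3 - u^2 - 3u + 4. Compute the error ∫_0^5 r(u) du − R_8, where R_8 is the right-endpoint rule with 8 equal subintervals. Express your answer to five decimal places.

54.32943

Exact integral: ∫_0^5 r(u) du ≈ -215.4166667.
R_8 = -269.74609375.
Error ≈ -215.4166667 − (-269.74609375) ≈ 54.32943.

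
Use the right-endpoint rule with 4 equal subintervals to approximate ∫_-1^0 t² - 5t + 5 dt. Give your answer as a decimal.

Δt = (0 − (-1))/4 = 0.25.
Right endpoints: -0.75, -0.5, -0.25, 0.
f(-0.75) = 9.3125, f(-0.5) = 7.75, f(-0.25) = 6.3125, f(0) = 5.
Sum = Δt · [f(-0.75) + f(-0.5) + f(-0.25) + f(0)].
Sum = 7.09375.

7.09375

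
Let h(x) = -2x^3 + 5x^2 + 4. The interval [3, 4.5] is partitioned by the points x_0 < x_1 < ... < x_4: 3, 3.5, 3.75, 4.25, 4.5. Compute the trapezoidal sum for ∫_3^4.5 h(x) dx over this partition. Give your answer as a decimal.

Subinterval widths: 0.5, 0.25, 0.5, 0.25.
h(3) = -5, h(3.5) = -20.5, h(3.75) = -31.15625, h(4.25) = -59.21875, h(4.5) = -77.
On each subinterval the trapezoid contributes (Δx_i/2)·[h(x_{i-1}) + h(x_i)].
Sum = -52.453125.

-52.453125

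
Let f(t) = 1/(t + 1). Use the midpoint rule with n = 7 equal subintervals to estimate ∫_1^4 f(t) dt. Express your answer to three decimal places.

Δt = (4 − 1)/7 = 3/7.
Midpoints: 17/14, 23/14, 29/14, 2.5, 41/14, 47/14, 53/14.
f(17/14) = 14/31, f(23/14) = 14/37, f(29/14) = 14/43, f(2.5) = 2/7, f(41/14) = 14/55, f(47/14) = 14/61, f(53/14) = 14/67.
Sum = Δt · [f(17/14) + f(23/14) + f(29/14) + ...].
Sum ≈ 0.915.

0.915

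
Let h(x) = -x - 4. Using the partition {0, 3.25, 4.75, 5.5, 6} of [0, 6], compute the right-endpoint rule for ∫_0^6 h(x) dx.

Subinterval widths: 3.25, 1.5, 0.75, 0.5.
Right endpoints: 3.25, 4.75, 5.5, 6.
h(3.25) = -7.25, h(4.75) = -8.75, h(5.5) = -9.5, h(6) = -10.
Sum = Σ Δx_i · h(x_i).
Sum = -48.8125.

-48.8125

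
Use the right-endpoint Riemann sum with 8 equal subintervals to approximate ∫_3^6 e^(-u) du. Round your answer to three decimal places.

0.039

Δu = (6 − 3)/8 = 0.375.
Right endpoints: 3.375, 3.75, 4.125, 4.5, 4.875, 5.25, 5.625, 6.
f(3.375) ≈ 0.034, f(3.75) ≈ 0.024, f(4.125) ≈ 0.016, f(4.5) ≈ 0.011, f(4.875) ≈ 0.008, f(5.25) ≈ 0.005, f(5.625) ≈ 0.004, f(6) ≈ 0.002.
Sum = Δu · [f(3.375) + f(3.75) + f(4.125) + ...].
Sum ≈ 0.039.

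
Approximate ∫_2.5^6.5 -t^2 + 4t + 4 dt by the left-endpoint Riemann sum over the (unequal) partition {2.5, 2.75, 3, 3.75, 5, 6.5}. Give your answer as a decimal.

Subinterval widths: 0.25, 0.25, 0.75, 1.25, 1.5.
Left endpoints: 2.5, 2.75, 3, 3.75, 5.
f(2.5) = 7.75, f(2.75) = 7.4375, f(3) = 7, f(3.75) = 4.9375, f(5) = -1.
Sum = Σ Δt_i · f(t_i).
Sum = 13.71875.

13.71875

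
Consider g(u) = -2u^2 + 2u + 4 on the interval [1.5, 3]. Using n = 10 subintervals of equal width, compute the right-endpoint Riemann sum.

-3.79875

Δu = (3 − 1.5)/10 = 0.15.
Right endpoints: 1.65, 1.8, 1.95, 2.1, 2.25, 2.4, 2.55, 2.7, 2.85, 3.
g(1.65) = 1.855, g(1.8) = 1.12, g(1.95) = 0.295, g(2.1) = -0.62, g(2.25) = -1.625, g(2.4) = -2.72, g(2.55) = -3.905, g(2.7) = -5.18, g(2.85) = -6.545, g(3) = -8.
Sum = Δu · [g(1.65) + g(1.8) + g(1.95) + ...].
Sum = -3.79875.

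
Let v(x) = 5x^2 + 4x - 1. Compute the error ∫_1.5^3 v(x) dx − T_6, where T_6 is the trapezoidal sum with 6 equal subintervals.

Exact integral: ∫_1.5^3 v(x) dx = 51.375.
T_6 = 51.453125.
Error = 51.375 − 51.453125 = -0.078125.

-0.078125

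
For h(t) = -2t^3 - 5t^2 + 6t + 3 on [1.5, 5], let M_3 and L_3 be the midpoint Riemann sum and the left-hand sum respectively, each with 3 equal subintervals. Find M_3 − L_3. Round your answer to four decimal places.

M_3 ≈ -424.200810.
L_3 ≈ -257.379630.
M_3 − L_3 ≈ -166.8212.

-166.8212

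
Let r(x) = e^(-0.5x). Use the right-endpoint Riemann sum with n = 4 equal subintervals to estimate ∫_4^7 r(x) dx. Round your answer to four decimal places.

0.1733

Δx = (7 − 4)/4 = 0.75.
Right endpoints: 4.75, 5.5, 6.25, 7.
r(4.75) ≈ 0.0930, r(5.5) ≈ 0.0639, r(6.25) ≈ 0.0439, r(7) ≈ 0.0302.
Sum = Δx · [r(4.75) + r(5.5) + r(6.25) + r(7)].
Sum ≈ 0.1733.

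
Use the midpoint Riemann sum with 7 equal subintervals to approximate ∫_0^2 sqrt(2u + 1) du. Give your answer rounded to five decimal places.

3.39530

Δu = (2 − 0)/7 = 2/7.
Midpoints: 1/7, 3/7, 5/7, 1, 9/7, 11/7, 13/7.
f(1/7) ≈ 1.13389, f(3/7) ≈ 1.36277, f(5/7) ≈ 1.55839, f(1) ≈ 1.73205, f(9/7) ≈ 1.88982, f(11/7) ≈ 2.03540, f(13/7) ≈ 2.17124.
Sum = Δu · [f(1/7) + f(3/7) + f(5/7) + ...].
Sum ≈ 3.39530.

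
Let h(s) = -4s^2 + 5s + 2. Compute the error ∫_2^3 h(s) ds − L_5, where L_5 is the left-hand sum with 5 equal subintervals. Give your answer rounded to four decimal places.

Exact integral: ∫_2^3 h(s) ds ≈ -10.833333.
L_5 = -9.36.
Error ≈ -10.833333 − (-9.36) ≈ -1.4733.

-1.4733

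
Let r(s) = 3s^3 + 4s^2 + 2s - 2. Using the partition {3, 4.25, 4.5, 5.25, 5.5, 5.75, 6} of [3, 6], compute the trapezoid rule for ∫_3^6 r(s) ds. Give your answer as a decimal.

1200.078125

Subinterval widths: 1.25, 0.25, 0.75, 0.25, 0.25, 0.25.
r(3) = 121, r(4.25) = 309.046875, r(4.5) = 361.375, r(5.25) = 552.859375, r(5.5) = 629.125, r(5.75) = 712.078125, r(6) = 802.
On each subinterval the trapezoid contributes (Δs_i/2)·[r(s_{i-1}) + r(s_i)].
Sum = 1200.078125.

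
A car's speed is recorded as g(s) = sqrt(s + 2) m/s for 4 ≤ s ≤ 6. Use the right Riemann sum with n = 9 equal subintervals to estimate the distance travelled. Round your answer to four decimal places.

Δs = (6 − 4)/9 = 2/9.
Right endpoints: 38/9, 40/9, 14/3, 44/9, 46/9, 16/3, 50/9, 52/9, 6.
g(38/9) ≈ 2.4944, g(40/9) ≈ 2.5386, g(14/3) ≈ 2.5820, g(44/9) ≈ 2.6247, g(46/9) ≈ 2.6667, g(16/3) ≈ 2.7080, g(50/9) ≈ 2.7487, g(52/9) ≈ 2.7889, g(6) ≈ 2.8284.
Sum = Δs · [g(38/9) + g(40/9) + g(14/3) + ...].
Sum ≈ 5.3290.

5.3290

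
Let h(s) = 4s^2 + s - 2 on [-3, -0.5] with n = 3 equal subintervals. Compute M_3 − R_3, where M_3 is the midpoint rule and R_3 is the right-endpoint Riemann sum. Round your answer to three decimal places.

M_3 ≈ 25.87963.
R_3 ≈ 14.07407.
M_3 − R_3 ≈ 11.806.

11.806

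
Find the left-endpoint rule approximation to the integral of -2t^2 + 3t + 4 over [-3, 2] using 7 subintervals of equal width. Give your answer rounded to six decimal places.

-20.612245

Δt = (2 − (-3))/7 = 5/7.
Left endpoints: -3, -16/7, -11/7, -6/7, -1/7, 4/7, 9/7.
f(-3) = -23, f(-16/7) = -652/49, f(-11/7) = -277/49, f(-6/7) = -2/49, f(-1/7) = 173/49, f(4/7) = 248/49, f(9/7) = 223/49.
Sum = Δt · [f(-3) + f(-16/7) + f(-11/7) + ...].
Sum ≈ -20.612245.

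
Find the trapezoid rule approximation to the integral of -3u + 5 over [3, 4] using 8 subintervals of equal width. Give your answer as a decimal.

-5.5

Δu = (4 − 3)/8 = 0.125.
f(3) = -4, f(3.125) = -4.375, f(3.25) = -4.75, f(3.375) = -5.125, f(3.5) = -5.5, f(3.625) = -5.875, f(3.75) = -6.25, f(3.875) = -6.625, f(4) = -7.
T_8 = (Δu/2)·[f(u_0) + 2f(u_1) + ... + 2f(u_{7}) + f(u_8)].
Sum = -5.5.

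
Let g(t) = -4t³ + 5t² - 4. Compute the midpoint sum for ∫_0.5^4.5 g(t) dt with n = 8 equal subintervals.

-272.25

Δt = (4.5 − 0.5)/8 = 0.5.
Midpoints: 0.75, 1.25, 1.75, 2.25, 2.75, 3.25, 3.75, 4.25.
g(0.75) = -2.875, g(1.25) = -4, g(1.75) = -10.125, g(2.25) = -24.25, g(2.75) = -49.375, g(3.25) = -88.5, g(3.75) = -144.625, g(4.25) = -220.75.
Sum = Δt · [g(0.75) + g(1.25) + g(1.75) + ...].
Sum = -272.25.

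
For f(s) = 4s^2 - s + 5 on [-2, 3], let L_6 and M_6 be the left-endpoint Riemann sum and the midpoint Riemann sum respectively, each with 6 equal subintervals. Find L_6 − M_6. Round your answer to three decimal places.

L_6 ≈ 65.23148.
M_6 ≈ 68.00926.
L_6 − M_6 ≈ -2.778.

-2.778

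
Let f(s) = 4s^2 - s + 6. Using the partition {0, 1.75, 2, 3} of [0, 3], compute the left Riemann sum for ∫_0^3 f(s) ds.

34.625

Subinterval widths: 1.75, 0.25, 1.
Left endpoints: 0, 1.75, 2.
f(0) = 6, f(1.75) = 16.5, f(2) = 20.
Sum = Σ Δs_i · f(s_i).
Sum = 34.625.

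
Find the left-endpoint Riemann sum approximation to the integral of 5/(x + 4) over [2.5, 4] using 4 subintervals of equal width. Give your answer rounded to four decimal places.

1.0657

Δx = (4 − 2.5)/4 = 0.375.
Left endpoints: 2.5, 2.875, 3.25, 3.625.
f(2.5) = 10/13, f(2.875) = 8/11, f(3.25) = 20/29, f(3.625) = 40/61.
Sum = Δx · [f(2.5) + f(2.875) + f(3.25) + f(3.625)].
Sum ≈ 1.0657.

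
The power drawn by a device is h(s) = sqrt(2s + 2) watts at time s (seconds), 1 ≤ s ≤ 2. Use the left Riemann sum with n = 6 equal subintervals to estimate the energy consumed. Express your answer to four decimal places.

Δs = (2 − 1)/6 = 1/6.
Left endpoints: 1, 7/6, 4/3, 1.5, 5/3, 11/6.
h(1) ≈ 2.0000, h(7/6) ≈ 2.0817, h(4/3) ≈ 2.1602, h(1.5) ≈ 2.2361, h(5/3) ≈ 2.3094, h(11/6) ≈ 2.3805.
Sum = Δs · [h(1) + h(7/6) + h(4/3) + ...].
Sum ≈ 2.1946.

2.1946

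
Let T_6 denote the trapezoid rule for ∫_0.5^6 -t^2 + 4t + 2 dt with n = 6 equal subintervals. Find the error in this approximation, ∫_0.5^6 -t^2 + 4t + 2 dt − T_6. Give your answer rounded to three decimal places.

Exact integral: ∫_0.5^6 f(t) dt ≈ 10.54167.
T_6 ≈ 9.77141.
Error ≈ 10.54167 − 9.77141 ≈ 0.770.

0.770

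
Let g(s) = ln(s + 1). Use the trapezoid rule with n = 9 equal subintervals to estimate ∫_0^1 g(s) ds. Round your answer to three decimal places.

Δs = (1 − 0)/9 = 1/9.
g(0) ≈ 0.000, g(1/9) ≈ 0.105, g(2/9) ≈ 0.201, g(1/3) ≈ 0.288, g(4/9) ≈ 0.368, g(5/9) ≈ 0.442, g(2/3) ≈ 0.511, g(7/9) ≈ 0.575, g(8/9) ≈ 0.636, g(1) ≈ 0.693.
T_9 = (Δs/2)·[g(s_0) + 2g(s_1) + ... + 2g(s_{8}) + g(s_9)].
Sum ≈ 0.386.

0.386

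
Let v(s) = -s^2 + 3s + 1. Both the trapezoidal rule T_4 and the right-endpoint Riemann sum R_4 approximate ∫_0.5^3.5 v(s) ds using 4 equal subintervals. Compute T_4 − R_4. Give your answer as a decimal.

1.125

T_4 = 6.46875.
R_4 = 5.34375.
T_4 − R_4 = 1.125.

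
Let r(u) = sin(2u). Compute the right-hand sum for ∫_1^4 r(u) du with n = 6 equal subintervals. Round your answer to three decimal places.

Δu = (4 − 1)/6 = 0.5.
Right endpoints: 1.5, 2, 2.5, 3, 3.5, 4.
r(1.5) ≈ 0.141, r(2) ≈ -0.757, r(2.5) ≈ -0.959, r(3) ≈ -0.279, r(3.5) ≈ 0.657, r(4) ≈ 0.989.
Sum = Δu · [r(1.5) + r(2) + r(2.5) + ...].
Sum ≈ -0.104.

-0.104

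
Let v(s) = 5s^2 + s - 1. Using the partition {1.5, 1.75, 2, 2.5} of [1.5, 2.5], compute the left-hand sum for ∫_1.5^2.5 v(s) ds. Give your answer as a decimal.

17.453125

Subinterval widths: 0.25, 0.25, 0.5.
Left endpoints: 1.5, 1.75, 2.
v(1.5) = 11.75, v(1.75) = 16.0625, v(2) = 21.
Sum = Σ Δs_i · v(s_i).
Sum = 17.453125.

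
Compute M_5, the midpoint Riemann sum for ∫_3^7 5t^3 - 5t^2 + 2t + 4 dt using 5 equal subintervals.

2414.4

Δt = (7 − 3)/5 = 0.8.
Midpoints: 3.4, 4.2, 5, 5.8, 6.6.
f(3.4) = 149.52, f(4.2) = 294.64, f(5) = 514, f(5.8) = 822.96, f(6.6) = 1236.88.
Sum = Δt · [f(3.4) + f(4.2) + f(5) + f(5.8) + f(6.6)].
Sum = 2414.4.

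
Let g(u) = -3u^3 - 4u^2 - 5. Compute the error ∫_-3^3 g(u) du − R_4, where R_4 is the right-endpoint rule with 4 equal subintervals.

130.5

Exact integral: ∫_-3^3 g(u) du = -102.
R_4 = -232.5.
Error = -102 − (-232.5) = 130.5.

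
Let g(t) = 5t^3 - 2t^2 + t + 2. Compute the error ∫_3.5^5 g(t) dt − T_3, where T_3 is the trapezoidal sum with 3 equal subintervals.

Exact integral: ∫_3.5^5 g(t) dt = 548.296875.
T_3 = 552.15625.
Error = 548.296875 − 552.15625 = -3.859375.

-3.859375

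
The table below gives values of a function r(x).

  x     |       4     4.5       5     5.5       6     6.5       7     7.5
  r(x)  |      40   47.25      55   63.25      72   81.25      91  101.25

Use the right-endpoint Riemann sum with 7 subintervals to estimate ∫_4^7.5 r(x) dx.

255.5

Δx = 0.5.
Sum = 0.5·[47.25 + 55 + 63.25 + 72 + 81.25 + 91 + 101.25] = 255.5.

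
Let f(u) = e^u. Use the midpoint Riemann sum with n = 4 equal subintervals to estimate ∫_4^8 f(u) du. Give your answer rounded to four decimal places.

2807.8931

Δu = (8 − 4)/4 = 1.
Midpoints: 4.5, 5.5, 6.5, 7.5.
f(4.5) ≈ 90.0171, f(5.5) ≈ 244.6919, f(6.5) ≈ 665.1416, f(7.5) ≈ 1808.0424.
Sum = Δu · [f(4.5) + f(5.5) + f(6.5) + f(7.5)].
Sum ≈ 2807.8931.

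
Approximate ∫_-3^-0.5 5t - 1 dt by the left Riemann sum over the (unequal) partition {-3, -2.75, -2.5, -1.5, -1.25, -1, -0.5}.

Subinterval widths: 0.25, 0.25, 1, 0.25, 0.25, 0.5.
Left endpoints: -3, -2.75, -2.5, -1.5, -1.25, -1.
f(-3) = -16, f(-2.75) = -14.75, f(-2.5) = -13.5, f(-1.5) = -8.5, f(-1.25) = -7.25, f(-1) = -6.
Sum = Σ Δt_i · f(t_i).
Sum = -28.125.

-28.125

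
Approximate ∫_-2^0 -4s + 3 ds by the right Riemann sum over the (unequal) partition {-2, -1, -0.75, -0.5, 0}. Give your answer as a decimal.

Subinterval widths: 1, 0.25, 0.25, 0.5.
Right endpoints: -1, -0.75, -0.5, 0.
f(-1) = 7, f(-0.75) = 6, f(-0.5) = 5, f(0) = 3.
Sum = Σ Δs_i · f(s_i).
Sum = 11.25.

11.25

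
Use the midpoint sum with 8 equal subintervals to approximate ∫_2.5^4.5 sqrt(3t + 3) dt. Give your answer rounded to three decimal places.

Δt = (4.5 − 2.5)/8 = 0.25.
Midpoints: 2.625, 2.875, 3.125, 3.375, 3.625, 3.875, 4.125, 4.375.
f(2.625) ≈ 3.298, f(2.875) ≈ 3.410, f(3.125) ≈ 3.518, f(3.375) ≈ 3.623, f(3.625) ≈ 3.725, f(3.875) ≈ 3.824, f(4.125) ≈ 3.921, f(4.375) ≈ 4.016.
Sum = Δt · [f(2.625) + f(2.875) + f(3.125) + ...].
Sum ≈ 7.333.

7.333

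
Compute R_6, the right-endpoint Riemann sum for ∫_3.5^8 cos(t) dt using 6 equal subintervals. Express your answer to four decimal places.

1.5733

Δt = (8 − 3.5)/6 = 0.75.
Right endpoints: 4.25, 5, 5.75, 6.5, 7.25, 8.
f(4.25) ≈ -0.4461, f(5) ≈ 0.2837, f(5.75) ≈ 0.8612, f(6.5) ≈ 0.9766, f(7.25) ≈ 0.5679, f(8) ≈ -0.1455.
Sum = Δt · [f(4.25) + f(5) + f(5.75) + ...].
Sum ≈ 1.5733.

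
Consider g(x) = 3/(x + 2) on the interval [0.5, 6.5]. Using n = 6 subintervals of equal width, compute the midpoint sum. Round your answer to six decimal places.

Δx = (6.5 − 0.5)/6 = 1.
Midpoints: 1, 2, 3, 4, 5, 6.
g(1) = 1, g(2) = 0.75, g(3) = 0.6, g(4) = 0.5, g(5) = 3/7, g(6) = 0.375.
Sum = Δx · [g(1) + g(2) + g(3) + ...].
Sum ≈ 3.653571.

3.653571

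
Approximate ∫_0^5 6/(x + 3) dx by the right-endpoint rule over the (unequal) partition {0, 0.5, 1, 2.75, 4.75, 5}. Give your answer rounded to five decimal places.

5.16912

Subinterval widths: 0.5, 0.5, 1.75, 2, 0.25.
Right endpoints: 0.5, 1, 2.75, 4.75, 5.
f(0.5) = 12/7, f(1) = 1.5, f(2.75) = 24/23, f(4.75) = 24/31, f(5) = 0.75.
Sum = Σ Δx_i · f(x_i).
Sum ≈ 5.16912.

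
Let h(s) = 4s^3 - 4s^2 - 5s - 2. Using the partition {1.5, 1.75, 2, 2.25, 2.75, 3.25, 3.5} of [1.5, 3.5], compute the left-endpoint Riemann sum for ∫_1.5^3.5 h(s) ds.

Subinterval widths: 0.25, 0.25, 0.25, 0.5, 0.5, 0.25.
Left endpoints: 1.5, 1.75, 2, 2.25, 2.75, 3.25.
h(1.5) = -5, h(1.75) = -1.5625, h(2) = 4, h(2.25) = 12.0625, h(2.75) = 37.1875, h(3.25) = 76.8125.
Sum = Σ Δs_i · h(s_i).
Sum = 43.1875.

43.1875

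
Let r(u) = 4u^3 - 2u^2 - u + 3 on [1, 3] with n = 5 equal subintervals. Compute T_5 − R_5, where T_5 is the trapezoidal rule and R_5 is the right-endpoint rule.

T_5 = 65.84.
R_5 = 83.04.
T_5 − R_5 = -17.2.

-17.2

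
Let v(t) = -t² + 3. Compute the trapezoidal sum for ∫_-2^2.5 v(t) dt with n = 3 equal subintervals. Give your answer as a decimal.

Δt = (2.5 − (-2))/3 = 1.5.
v(-2) = -1, v(-0.5) = 2.75, v(1) = 2, v(2.5) = -3.25.
T_3 = (Δt/2)·[v(t_0) + 2v(t_1) + 2v(t_2) + v(t_3)].
Sum = 3.9375.

3.9375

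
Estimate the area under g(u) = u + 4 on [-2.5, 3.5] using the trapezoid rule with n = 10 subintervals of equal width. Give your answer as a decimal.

27

Δu = (3.5 − (-2.5))/10 = 0.6.
g(-2.5) = 1.5, g(-1.9) = 2.1, g(-1.3) = 2.7, g(-0.7) = 3.3, g(-0.1) = 3.9, g(0.5) = 4.5, g(1.1) = 5.1, g(1.7) = 5.7, g(2.3) = 6.3, g(2.9) = 6.9, g(3.5) = 7.5.
T_10 = (Δu/2)·[g(u_0) + 2g(u_1) + ... + 2g(u_{9}) + g(u_10)].
Sum = 27.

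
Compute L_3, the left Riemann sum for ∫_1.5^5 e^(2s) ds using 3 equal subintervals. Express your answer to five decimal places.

Δs = (5 − 1.5)/3 = 7/6.
Left endpoints: 1.5, 8/3, 23/6.
f(1.5) ≈ 20.08554, f(8/3) ≈ 207.12725, f(23/6) ≈ 2135.94973.
Sum = Δs · [f(1.5) + f(8/3) + f(23/6)].
Sum ≈ 2757.02294.

2757.02294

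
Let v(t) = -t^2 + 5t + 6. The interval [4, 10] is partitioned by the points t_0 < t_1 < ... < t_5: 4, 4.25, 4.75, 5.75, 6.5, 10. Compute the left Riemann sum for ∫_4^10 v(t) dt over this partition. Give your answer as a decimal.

Subinterval widths: 0.25, 0.5, 1, 0.75, 3.5.
Left endpoints: 4, 4.25, 4.75, 5.75, 6.5.
v(4) = 10, v(4.25) = 9.1875, v(4.75) = 7.1875, v(5.75) = 1.6875, v(6.5) = -3.75.
Sum = Σ Δt_i · v(t_i).
Sum = 2.421875.

2.421875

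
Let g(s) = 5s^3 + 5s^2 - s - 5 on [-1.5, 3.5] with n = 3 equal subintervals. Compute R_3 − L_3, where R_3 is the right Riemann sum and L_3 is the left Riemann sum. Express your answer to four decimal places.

R_3 ≈ 504.837963.
L_3 ≈ 44.421296.
R_3 − L_3 ≈ 460.4167.

460.4167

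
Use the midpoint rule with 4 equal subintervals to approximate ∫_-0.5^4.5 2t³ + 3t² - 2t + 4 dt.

286.484375

Δt = (4.5 − (-0.5))/4 = 1.25.
Midpoints: 0.125, 1.375, 2.625, 3.875.
f(0.125) = 3.80078125, f(1.375) = 12.12109375, f(2.625) = 55.59765625, f(3.875) = 157.66796875.
Sum = Δt · [f(0.125) + f(1.375) + f(2.625) + f(3.875)].
Sum = 286.484375.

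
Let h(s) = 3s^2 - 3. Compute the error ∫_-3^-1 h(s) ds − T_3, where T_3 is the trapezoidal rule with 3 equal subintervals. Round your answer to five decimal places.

Exact integral: ∫_-3^-1 h(s) ds = 20.
T_3 ≈ 20.4444444.
Error ≈ 20 − 20.4444444 ≈ -0.44444.

-0.44444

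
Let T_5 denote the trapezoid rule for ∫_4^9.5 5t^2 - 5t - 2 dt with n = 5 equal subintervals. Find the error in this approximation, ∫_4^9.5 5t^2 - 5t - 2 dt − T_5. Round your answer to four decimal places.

-5.5458

Exact integral: ∫_4^9.5 f(t) dt ≈ 1125.666667.
T_5 = 1131.2125.
Error ≈ 1125.666667 − 1131.2125 ≈ -5.5458.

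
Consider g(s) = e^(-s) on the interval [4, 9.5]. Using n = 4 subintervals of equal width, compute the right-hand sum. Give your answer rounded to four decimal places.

Δs = (9.5 − 4)/4 = 1.375.
Right endpoints: 5.375, 6.75, 8.125, 9.5.
g(5.375) ≈ 0.0046, g(6.75) ≈ 0.0012, g(8.125) ≈ 0.0003, g(9.5) ≈ 0.0001.
Sum = Δs · [g(5.375) + g(6.75) + g(8.125) + g(9.5)].
Sum ≈ 0.0085.

0.0085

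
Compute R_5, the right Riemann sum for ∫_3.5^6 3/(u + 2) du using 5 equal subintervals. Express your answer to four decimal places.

1.0826

Δu = (6 − 3.5)/5 = 0.5.
Right endpoints: 4, 4.5, 5, 5.5, 6.
f(4) = 0.5, f(4.5) = 6/13, f(5) = 3/7, f(5.5) = 0.4, f(6) = 0.375.
Sum = Δu · [f(4) + f(4.5) + f(5) + f(5.5) + f(6)].
Sum ≈ 1.0826.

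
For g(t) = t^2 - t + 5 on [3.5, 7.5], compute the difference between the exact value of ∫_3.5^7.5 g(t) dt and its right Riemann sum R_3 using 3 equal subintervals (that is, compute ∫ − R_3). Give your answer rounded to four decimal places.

-27.8519

Exact integral: ∫_3.5^7.5 g(t) dt ≈ 124.333333.
R_3 ≈ 152.185185.
Error ≈ 124.333333 − 152.185185 ≈ -27.8519.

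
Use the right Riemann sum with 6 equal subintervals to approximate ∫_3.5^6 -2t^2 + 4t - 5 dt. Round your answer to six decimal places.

-88.373843

Δt = (6 − 3.5)/6 = 5/12.
Right endpoints: 47/12, 13/3, 4.75, 31/6, 67/12, 6.
f(47/12) = -1441/72, f(13/3) = -227/9, f(4.75) = -31.125, f(31/6) = -679/18, f(67/12) = -3241/72, f(6) = -53.
Sum = Δt · [f(47/12) + f(13/3) + f(4.75) + ...].
Sum ≈ -88.373843.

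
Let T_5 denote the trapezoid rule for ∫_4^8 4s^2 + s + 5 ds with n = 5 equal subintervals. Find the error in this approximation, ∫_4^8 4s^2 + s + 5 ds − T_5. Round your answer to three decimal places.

-1.707

Exact integral: ∫_4^8 f(s) ds ≈ 641.33333.
T_5 = 643.04.
Error ≈ 641.33333 − 643.04 ≈ -1.707.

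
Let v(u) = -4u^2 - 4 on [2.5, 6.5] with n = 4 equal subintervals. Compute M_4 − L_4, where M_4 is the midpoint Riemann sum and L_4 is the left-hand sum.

M_4 = -360.
L_4 = -292.
M_4 − L_4 = -68.

-68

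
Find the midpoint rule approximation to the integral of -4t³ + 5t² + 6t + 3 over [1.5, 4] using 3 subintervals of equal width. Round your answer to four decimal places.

-97.0949

Δt = (4 − 1.5)/3 = 5/6.
Midpoints: 23/12, 2.75, 43/12.
f(23/12) = 127/27, f(2.75) = -25.875, f(43/12) = -10297/108.
Sum = Δt · [f(23/12) + f(2.75) + f(43/12)].
Sum ≈ -97.0949.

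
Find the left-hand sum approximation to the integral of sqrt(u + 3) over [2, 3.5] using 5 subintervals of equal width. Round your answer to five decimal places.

3.54709

Δu = (3.5 − 2)/5 = 0.3.
Left endpoints: 2, 2.3, 2.6, 2.9, 3.2.
f(2) ≈ 2.23607, f(2.3) ≈ 2.30217, f(2.6) ≈ 2.36643, f(2.9) ≈ 2.42899, f(3.2) ≈ 2.48998.
Sum = Δu · [f(2) + f(2.3) + f(2.6) + f(2.9) + f(3.2)].
Sum ≈ 3.54709.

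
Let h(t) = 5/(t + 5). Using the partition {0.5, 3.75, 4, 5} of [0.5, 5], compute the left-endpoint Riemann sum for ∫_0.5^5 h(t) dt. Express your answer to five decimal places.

3.65296

Subinterval widths: 3.25, 0.25, 1.
Left endpoints: 0.5, 3.75, 4.
h(0.5) = 10/11, h(3.75) = 4/7, h(4) = 5/9.
Sum = Σ Δt_i · h(t_i).
Sum ≈ 3.65296.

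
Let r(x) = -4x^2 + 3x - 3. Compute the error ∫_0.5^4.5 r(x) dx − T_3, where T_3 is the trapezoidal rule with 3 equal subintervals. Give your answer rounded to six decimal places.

4.740741

Exact integral: ∫_0.5^4.5 r(x) dx ≈ -103.33333333.
T_3 ≈ -108.07407407.
Error ≈ -103.33333333 − (-108.07407407) ≈ 4.740741.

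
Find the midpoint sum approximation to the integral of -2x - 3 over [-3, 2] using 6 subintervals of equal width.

Δx = (2 − (-3))/6 = 5/6.
Midpoints: -31/12, -1.75, -11/12, -1/12, 0.75, 19/12.
f(-31/12) = 13/6, f(-1.75) = 0.5, f(-11/12) = -7/6, f(-1/12) = -17/6, f(0.75) = -4.5, f(19/12) = -37/6.
Sum = Δx · [f(-31/12) + f(-1.75) + f(-11/12) + ...].
Sum = -10.

-10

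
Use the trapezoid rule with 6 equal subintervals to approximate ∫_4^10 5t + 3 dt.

228

Δt = (10 − 4)/6 = 1.
f(4) = 23, f(5) = 28, f(6) = 33, f(7) = 38, f(8) = 43, f(9) = 48, f(10) = 53.
T_6 = (Δt/2)·[f(t_0) + 2f(t_1) + ... + 2f(t_{5}) + f(t_6)].
Sum = 228.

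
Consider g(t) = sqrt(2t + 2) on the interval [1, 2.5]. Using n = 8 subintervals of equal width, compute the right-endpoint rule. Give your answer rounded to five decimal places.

Δt = (2.5 − 1)/8 = 0.1875.
Right endpoints: 1.1875, 1.375, 1.5625, 1.75, 1.9375, 2.125, 2.3125, 2.5.
g(1.1875) ≈ 2.09165, g(1.375) ≈ 2.17945, g(1.5625) ≈ 2.26385, g(1.75) ≈ 2.34521, g(1.9375) ≈ 2.42384, g(2.125) ≈ 2.50000, g(2.3125) ≈ 2.57391, g(2.5) ≈ 2.64575.
Sum = Δt · [g(1.1875) + g(1.375) + g(1.5625) + ...].
Sum ≈ 3.56693.

3.56693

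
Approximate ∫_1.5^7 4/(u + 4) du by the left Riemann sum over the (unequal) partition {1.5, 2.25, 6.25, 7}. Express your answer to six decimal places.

3.398137

Subinterval widths: 0.75, 4, 0.75.
Left endpoints: 1.5, 2.25, 6.25.
f(1.5) = 8/11, f(2.25) = 0.64, f(6.25) = 16/41.
Sum = Σ Δu_i · f(u_i).
Sum ≈ 3.398137.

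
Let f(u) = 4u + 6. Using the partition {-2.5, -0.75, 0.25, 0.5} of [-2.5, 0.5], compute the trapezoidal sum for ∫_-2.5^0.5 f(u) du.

Subinterval widths: 1.75, 1, 0.25.
f(-2.5) = -4, f(-0.75) = 3, f(0.25) = 7, f(0.5) = 8.
On each subinterval the trapezoid contributes (Δu_i/2)·[f(u_{i-1}) + f(u_i)].
Sum = 6.

6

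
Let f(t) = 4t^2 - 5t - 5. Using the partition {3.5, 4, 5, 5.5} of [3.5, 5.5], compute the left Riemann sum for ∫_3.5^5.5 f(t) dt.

87.25

Subinterval widths: 0.5, 1, 0.5.
Left endpoints: 3.5, 4, 5.
f(3.5) = 26.5, f(4) = 39, f(5) = 70.
Sum = Σ Δt_i · f(t_i).
Sum = 87.25.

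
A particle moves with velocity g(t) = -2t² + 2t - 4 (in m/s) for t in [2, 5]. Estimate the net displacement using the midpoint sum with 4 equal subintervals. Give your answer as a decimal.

Δt = (5 − 2)/4 = 0.75.
Midpoints: 2.375, 3.125, 3.875, 4.625.
g(2.375) = -10.53125, g(3.125) = -17.28125, g(3.875) = -26.28125, g(4.625) = -37.53125.
Sum = Δt · [g(2.375) + g(3.125) + g(3.875) + g(4.625)].
Sum = -68.71875.

-68.71875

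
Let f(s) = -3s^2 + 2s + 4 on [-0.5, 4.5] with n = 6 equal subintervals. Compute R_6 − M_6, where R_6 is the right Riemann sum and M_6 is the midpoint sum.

R_6 ≈ -73.8194444.
M_6 ≈ -50.3819444.
R_6 − M_6 = -23.4375.

-23.4375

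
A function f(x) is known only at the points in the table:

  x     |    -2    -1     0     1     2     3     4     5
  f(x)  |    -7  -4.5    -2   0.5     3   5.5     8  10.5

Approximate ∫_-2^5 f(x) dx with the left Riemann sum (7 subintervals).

Δx = 1.
Sum = 1·[(-7) + (-4.5) + (-2) + 0.5 + 3 + 5.5 + 8] = 3.5.

3.5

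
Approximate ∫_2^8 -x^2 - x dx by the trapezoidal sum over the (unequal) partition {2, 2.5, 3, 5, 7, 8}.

Subinterval widths: 0.5, 0.5, 2, 2, 1.
f(2) = -6, f(2.5) = -8.75, f(3) = -12, f(5) = -30, f(7) = -56, f(8) = -72.
On each subinterval the trapezoid contributes (Δx_i/2)·[f(x_{i-1}) + f(x_i)].
Sum = -200.875.

-200.875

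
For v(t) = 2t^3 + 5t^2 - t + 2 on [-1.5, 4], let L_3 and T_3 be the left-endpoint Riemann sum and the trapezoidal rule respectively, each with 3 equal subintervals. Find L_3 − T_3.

-181.5

L_3 ≈ 98.89815.
T_3 ≈ 280.39815.
L_3 − T_3 = -181.5.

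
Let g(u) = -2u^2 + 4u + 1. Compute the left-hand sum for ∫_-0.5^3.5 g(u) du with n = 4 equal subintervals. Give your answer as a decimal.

2

Δu = (3.5 − (-0.5))/4 = 1.
Left endpoints: -0.5, 0.5, 1.5, 2.5.
g(-0.5) = -1.5, g(0.5) = 2.5, g(1.5) = 2.5, g(2.5) = -1.5.
Sum = Δu · [g(-0.5) + g(0.5) + g(1.5) + g(2.5)].
Sum = 2.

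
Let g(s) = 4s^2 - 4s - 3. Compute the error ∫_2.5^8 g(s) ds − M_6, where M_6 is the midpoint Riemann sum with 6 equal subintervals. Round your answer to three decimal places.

Exact integral: ∫_2.5^8 g(s) ds ≈ 529.83333.
M_6 ≈ 528.29282.
Error ≈ 529.83333 − 528.29282 ≈ 1.541.

1.541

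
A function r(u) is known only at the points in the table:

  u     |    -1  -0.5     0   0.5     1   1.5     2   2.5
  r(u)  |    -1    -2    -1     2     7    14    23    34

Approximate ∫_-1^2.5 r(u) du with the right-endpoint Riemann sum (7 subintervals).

Δu = 0.5.
Sum = 0.5·[(-2) + (-1) + 2 + 7 + 14 + 23 + 34] = 38.5.

38.5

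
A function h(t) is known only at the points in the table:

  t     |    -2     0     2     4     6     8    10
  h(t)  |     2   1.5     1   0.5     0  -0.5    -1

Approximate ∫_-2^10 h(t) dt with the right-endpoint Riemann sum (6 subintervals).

3

Δt = 2.
Sum = 2·[1.5 + 1 + 0.5 + 0 + (-0.5) + (-1)] = 3.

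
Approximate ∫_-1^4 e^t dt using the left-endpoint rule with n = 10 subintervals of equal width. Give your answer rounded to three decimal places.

Δt = (4 − (-1))/10 = 0.5.
Left endpoints: -1, -0.5, 0, 0.5, 1, 1.5, 2, 2.5, 3, 3.5.
f(-1) ≈ 0.368, f(-0.5) ≈ 0.607, f(0) ≈ 1.000, f(0.5) ≈ 1.649, f(1) ≈ 2.718, f(1.5) ≈ 4.482, f(2) ≈ 7.389, f(2.5) ≈ 12.182, f(3) ≈ 20.086, f(3.5) ≈ 33.115.
Sum = Δt · [f(-1) + f(-0.5) + f(0) + ...].
Sum ≈ 41.798.

41.798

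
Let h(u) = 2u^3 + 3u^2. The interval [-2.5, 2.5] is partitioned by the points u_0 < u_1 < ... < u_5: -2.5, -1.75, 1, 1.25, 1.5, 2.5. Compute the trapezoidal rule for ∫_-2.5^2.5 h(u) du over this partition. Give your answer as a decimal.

35.71875

Subinterval widths: 0.75, 2.75, 0.25, 0.25, 1.
h(-2.5) = -12.5, h(-1.75) = -1.53125, h(1) = 5, h(1.25) = 8.59375, h(1.5) = 13.5, h(2.5) = 50.
On each subinterval the trapezoid contributes (Δu_i/2)·[h(u_{i-1}) + h(u_i)].
Sum = 35.71875.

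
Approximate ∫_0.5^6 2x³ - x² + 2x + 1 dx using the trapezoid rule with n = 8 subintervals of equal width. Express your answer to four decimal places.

Δx = (6 − 0.5)/8 = 0.6875.
f(0.5) = 2, f(1.1875) = 10883/2048, f(1.875) = 14.41796875, f(2.5625) = 68017/2048, f(3.25) = 65.59375, f(3.9375) = 236471/2048, f(4.625) = 186.72265625, f(5.3125) = 580133/2048, f(6) = 409.
T_8 = (Δx/2)·[f(x_0) + 2f(x_1) + ... + 2f(x_{7}) + f(x_8)].
Sum ≈ 625.2759.

625.2759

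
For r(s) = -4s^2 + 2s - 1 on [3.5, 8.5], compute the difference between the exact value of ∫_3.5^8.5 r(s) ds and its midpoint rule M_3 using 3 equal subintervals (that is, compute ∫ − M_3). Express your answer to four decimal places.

Exact integral: ∫_3.5^8.5 r(s) ds ≈ -706.666667.
M_3 ≈ -702.037037.
Error ≈ -706.666667 − (-702.037037) ≈ -4.6296.

-4.6296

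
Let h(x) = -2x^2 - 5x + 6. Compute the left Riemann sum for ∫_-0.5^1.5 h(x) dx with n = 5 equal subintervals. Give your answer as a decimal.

Δx = (1.5 − (-0.5))/5 = 0.4.
Left endpoints: -0.5, -0.1, 0.3, 0.7, 1.1.
h(-0.5) = 8, h(-0.1) = 6.48, h(0.3) = 4.32, h(0.7) = 1.52, h(1.1) = -1.92.
Sum = Δx · [h(-0.5) + h(-0.1) + h(0.3) + h(0.7) + h(1.1)].
Sum = 7.36.

7.36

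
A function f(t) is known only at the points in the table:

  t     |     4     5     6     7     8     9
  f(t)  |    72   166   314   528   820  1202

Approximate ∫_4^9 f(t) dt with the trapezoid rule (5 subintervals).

2465

Δt = 1.
T_5 = (1/2)·[72 + 2·166 + 2·314 + 2·528 + 2·820 + 1202] = 2465.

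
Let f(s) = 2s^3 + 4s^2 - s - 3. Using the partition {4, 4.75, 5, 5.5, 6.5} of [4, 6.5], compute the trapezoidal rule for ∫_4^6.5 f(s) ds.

Subinterval widths: 0.75, 0.25, 0.5, 1.
f(4) = 185, f(4.75) = 296.84375, f(5) = 342, f(5.5) = 445.25, f(6.5) = 708.75.
On each subinterval the trapezoid contributes (Δs_i/2)·[f(s_{i-1}) + f(s_i)].
Sum = 1034.359375.

1034.359375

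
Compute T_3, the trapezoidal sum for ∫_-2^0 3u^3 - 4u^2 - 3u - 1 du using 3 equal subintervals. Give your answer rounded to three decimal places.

-20.593

Δu = (0 − (-2))/3 = 2/3.
f(-2) = -35, f(-4/3) = -101/9, f(-2/3) = -5/3, f(0) = -1.
T_3 = (Δu/2)·[f(u_0) + 2f(u_1) + 2f(u_2) + f(u_3)].
Sum ≈ -20.593.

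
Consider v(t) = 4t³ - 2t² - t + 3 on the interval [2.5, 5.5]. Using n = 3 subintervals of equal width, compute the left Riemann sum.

519.5

Δt = (5.5 − 2.5)/3 = 1.
Left endpoints: 2.5, 3.5, 4.5.
v(2.5) = 50.5, v(3.5) = 146.5, v(4.5) = 322.5.
Sum = Δt · [v(2.5) + v(3.5) + v(4.5)].
Sum = 519.5.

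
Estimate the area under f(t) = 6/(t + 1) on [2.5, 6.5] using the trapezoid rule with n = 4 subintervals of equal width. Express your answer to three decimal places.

4.604

Δt = (6.5 − 2.5)/4 = 1.
f(2.5) = 12/7, f(3.5) = 4/3, f(4.5) = 12/11, f(5.5) = 12/13, f(6.5) = 0.8.
T_4 = (Δt/2)·[f(t_0) + 2f(t_1) + 2f(t_2) + 2f(t_3) + f(t_4)].
Sum ≈ 4.604.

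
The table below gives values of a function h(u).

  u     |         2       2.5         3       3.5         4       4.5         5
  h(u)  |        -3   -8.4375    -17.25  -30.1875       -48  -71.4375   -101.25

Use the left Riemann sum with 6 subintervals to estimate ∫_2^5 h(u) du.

Δu = 0.5.
Sum = 0.5·[(-3) + (-8.4375) + (-17.25) + (-30.1875) + (-48) + (-71.4375)] = -89.15625.

-89.15625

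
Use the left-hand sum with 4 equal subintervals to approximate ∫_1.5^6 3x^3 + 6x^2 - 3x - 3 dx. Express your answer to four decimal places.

901.9424

Δx = (6 − 1.5)/4 = 1.125.
Left endpoints: 1.5, 2.625, 3.75, 4.875.
f(1.5) = 16.125, f(2.625) = 43383/512, f(3.75) = 228.328125, f(4.875) = 241941/512.
Sum = Δx · [f(1.5) + f(2.625) + f(3.75) + f(4.875)].
Sum ≈ 901.9424.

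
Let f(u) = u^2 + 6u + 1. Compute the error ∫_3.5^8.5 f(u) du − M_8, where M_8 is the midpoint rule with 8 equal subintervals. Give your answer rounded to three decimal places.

0.163

Exact integral: ∫_3.5^8.5 f(u) du ≈ 375.41667.
M_8 = 375.25390625.
Error ≈ 375.41667 − 375.25390625 ≈ 0.163.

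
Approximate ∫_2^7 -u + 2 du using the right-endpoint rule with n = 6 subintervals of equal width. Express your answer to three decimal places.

-14.583

Δu = (7 − 2)/6 = 5/6.
Right endpoints: 17/6, 11/3, 4.5, 16/3, 37/6, 7.
f(17/6) = -5/6, f(11/3) = -5/3, f(4.5) = -2.5, f(16/3) = -10/3, f(37/6) = -25/6, f(7) = -5.
Sum = Δu · [f(17/6) + f(11/3) + f(4.5) + ...].
Sum ≈ -14.583.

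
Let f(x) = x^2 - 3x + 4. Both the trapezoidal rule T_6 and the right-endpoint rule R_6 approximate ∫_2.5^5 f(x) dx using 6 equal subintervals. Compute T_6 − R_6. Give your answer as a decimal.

-2.34375

T_6 ≈ 18.405671.
R_6 ≈ 20.749421.
T_6 − R_6 = -2.34375.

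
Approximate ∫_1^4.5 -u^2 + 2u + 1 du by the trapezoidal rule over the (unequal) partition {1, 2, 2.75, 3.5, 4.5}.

-7.765625

Subinterval widths: 1, 0.75, 0.75, 1.
f(1) = 2, f(2) = 1, f(2.75) = -1.0625, f(3.5) = -4.25, f(4.5) = -10.25.
On each subinterval the trapezoid contributes (Δu_i/2)·[f(u_{i-1}) + f(u_i)].
Sum = -7.765625.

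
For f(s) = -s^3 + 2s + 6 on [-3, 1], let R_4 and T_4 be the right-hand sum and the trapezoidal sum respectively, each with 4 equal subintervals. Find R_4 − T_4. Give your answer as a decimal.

R_4 = 28.
T_4 = 38.
R_4 − T_4 = -10.

-10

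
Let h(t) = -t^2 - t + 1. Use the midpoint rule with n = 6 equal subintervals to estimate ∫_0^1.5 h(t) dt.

-0.7421875

Δt = (1.5 − 0)/6 = 0.25.
Midpoints: 0.125, 0.375, 0.625, 0.875, 1.125, 1.375.
h(0.125) = 0.859375, h(0.375) = 0.484375, h(0.625) = -0.015625, h(0.875) = -0.640625, h(1.125) = -1.390625, h(1.375) = -2.265625.
Sum = Δt · [h(0.125) + h(0.375) + h(0.625) + ...].
Sum = -0.7421875.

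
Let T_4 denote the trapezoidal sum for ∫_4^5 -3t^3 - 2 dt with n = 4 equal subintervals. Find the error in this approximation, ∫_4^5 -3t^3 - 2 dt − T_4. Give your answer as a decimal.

0.421875

Exact integral: ∫_4^5 f(t) dt = -278.75.
T_4 = -279.171875.
Error = -278.75 − (-279.171875) = 0.421875.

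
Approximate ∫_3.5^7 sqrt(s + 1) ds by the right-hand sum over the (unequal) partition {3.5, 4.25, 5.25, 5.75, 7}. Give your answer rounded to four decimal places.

Subinterval widths: 0.75, 1, 0.5, 1.25.
Right endpoints: 4.25, 5.25, 5.75, 7.
f(4.25) ≈ 2.2913, f(5.25) ≈ 2.5000, f(5.75) ≈ 2.5981, f(7) ≈ 2.8284.
Sum = Σ Δs_i · f(s_i).
Sum ≈ 9.0530.

9.0530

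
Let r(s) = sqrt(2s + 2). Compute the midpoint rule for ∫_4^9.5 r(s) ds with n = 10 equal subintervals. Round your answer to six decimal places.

Δs = (9.5 − 4)/10 = 0.55.
Midpoints: 4.275, 4.825, 5.375, 5.925, 6.475, 7.025, 7.575, 8.125, 8.675, 9.225.
r(4.275) ≈ 3.248076, r(4.825) ≈ 3.413210, r(5.375) ≈ 3.570714, r(5.925) ≈ 3.721559, r(6.475) ≈ 3.866523, r(7.025) ≈ 4.006245, r(7.575) ≈ 4.141256, r(8.125) ≈ 4.272002, r(8.675) ≈ 4.398863, r(9.225) ≈ 4.522168.
Sum = Δs · [r(4.275) + r(4.825) + r(5.375) + ...].
Sum ≈ 21.538339.

21.538339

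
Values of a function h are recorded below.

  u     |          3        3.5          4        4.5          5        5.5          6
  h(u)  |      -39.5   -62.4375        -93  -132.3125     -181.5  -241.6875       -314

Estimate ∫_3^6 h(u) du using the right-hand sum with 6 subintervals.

Δu = 0.5.
Sum = 0.5·[(-62.4375) + (-93) + (-132.3125) + (-181.5) + (-241.6875) + (-314)] = -512.46875.

-512.46875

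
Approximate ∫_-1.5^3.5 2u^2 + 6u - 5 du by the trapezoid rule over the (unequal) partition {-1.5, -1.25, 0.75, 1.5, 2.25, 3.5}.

39.4375

Subinterval widths: 0.25, 2, 0.75, 0.75, 1.25.
f(-1.5) = -9.5, f(-1.25) = -9.375, f(0.75) = 0.625, f(1.5) = 8.5, f(2.25) = 18.625, f(3.5) = 40.5.
On each subinterval the trapezoid contributes (Δu_i/2)·[f(u_{i-1}) + f(u_i)].
Sum = 39.4375.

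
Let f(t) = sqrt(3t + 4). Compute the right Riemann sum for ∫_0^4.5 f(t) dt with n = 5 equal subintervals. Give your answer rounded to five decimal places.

Δt = (4.5 − 0)/5 = 0.9.
Right endpoints: 0.9, 1.8, 2.7, 3.6, 4.5.
f(0.9) ≈ 2.58844, f(1.8) ≈ 3.06594, f(2.7) ≈ 3.47851, f(3.6) ≈ 3.84708, f(4.5) ≈ 4.18330.
Sum = Δt · [f(0.9) + f(1.8) + f(2.7) + f(3.6) + f(4.5)].
Sum ≈ 15.44693.

15.44693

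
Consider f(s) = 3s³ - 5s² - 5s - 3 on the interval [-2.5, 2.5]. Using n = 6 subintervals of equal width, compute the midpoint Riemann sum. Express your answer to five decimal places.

Δs = (2.5 − (-2.5))/6 = 5/6.
Midpoints: -25/12, -1.25, -5/12, 5/12, 1.25, 25/12.
f(-25/12) = -7951/192, f(-1.25) = -10.421875, f(-5/12) = -1153/576, f(5/12) = -5.734375, f(1.25) = -11.203125, f(25/12) = -4603/576.
Sum = Δs · [f(-25/12) + f(-1.25) + f(-5/12) + ...].
Sum ≈ -65.63657.

-65.63657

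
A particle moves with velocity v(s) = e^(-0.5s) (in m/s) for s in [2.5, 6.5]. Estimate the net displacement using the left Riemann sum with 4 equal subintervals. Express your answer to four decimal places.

Δs = (6.5 − 2.5)/4 = 1.
Left endpoints: 2.5, 3.5, 4.5, 5.5.
v(2.5) ≈ 0.2865, v(3.5) ≈ 0.1738, v(4.5) ≈ 0.1054, v(5.5) ≈ 0.0639.
Sum = Δs · [v(2.5) + v(3.5) + v(4.5) + v(5.5)].
Sum ≈ 0.6296.

0.6296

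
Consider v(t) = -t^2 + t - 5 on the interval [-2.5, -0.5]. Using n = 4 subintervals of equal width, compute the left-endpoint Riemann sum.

-20.25

Δt = (-0.5 − (-2.5))/4 = 0.5.
Left endpoints: -2.5, -2, -1.5, -1.
v(-2.5) = -13.75, v(-2) = -11, v(-1.5) = -8.75, v(-1) = -7.
Sum = Δt · [v(-2.5) + v(-2) + v(-1.5) + v(-1)].
Sum = -20.25.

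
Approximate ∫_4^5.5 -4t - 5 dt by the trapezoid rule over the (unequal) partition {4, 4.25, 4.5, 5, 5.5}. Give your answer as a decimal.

-36

Subinterval widths: 0.25, 0.25, 0.5, 0.5.
f(4) = -21, f(4.25) = -22, f(4.5) = -23, f(5) = -25, f(5.5) = -27.
On each subinterval the trapezoid contributes (Δt_i/2)·[f(t_{i-1}) + f(t_i)].
Sum = -36.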